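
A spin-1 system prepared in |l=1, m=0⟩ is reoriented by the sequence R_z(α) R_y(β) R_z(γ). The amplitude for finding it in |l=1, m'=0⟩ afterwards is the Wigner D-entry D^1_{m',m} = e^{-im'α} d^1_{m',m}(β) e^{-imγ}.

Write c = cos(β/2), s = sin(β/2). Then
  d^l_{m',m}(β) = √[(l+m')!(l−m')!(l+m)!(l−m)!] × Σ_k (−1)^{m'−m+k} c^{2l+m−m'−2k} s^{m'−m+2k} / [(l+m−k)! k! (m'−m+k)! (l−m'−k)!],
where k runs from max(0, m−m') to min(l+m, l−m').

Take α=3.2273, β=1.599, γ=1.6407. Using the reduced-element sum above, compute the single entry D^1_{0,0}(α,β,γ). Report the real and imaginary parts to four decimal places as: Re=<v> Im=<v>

Re=-0.0282 Im=0.0000

First d^1_{0,0}(β=1.599), then the phase factors e^{-i(0)α} and e^{-i(0)γ}:
With c≡cos(β/2)=0.697065 and s≡sin(β/2)=0.717008, N=[1·1·1·1]^{1/2}=1.000000
Admissible k: 0..1 (factorial args all ≥0)
  k=0: (−1)^0·1.0000/(1)·0.6971^2·0.7170^0 = +0.485900
  k=1: (−1)^1·1.0000/(1)·0.6971^0·0.7170^2 = -0.514100
d^1_{0,0}(1.599) = +0.485900 -0.514100 = -0.028200
Attach z-rotation phases: D = e^{-i(0)(3.2273)}·(-0.028200)·e^{-i(0)(1.6407)} = -0.028200+0.000000i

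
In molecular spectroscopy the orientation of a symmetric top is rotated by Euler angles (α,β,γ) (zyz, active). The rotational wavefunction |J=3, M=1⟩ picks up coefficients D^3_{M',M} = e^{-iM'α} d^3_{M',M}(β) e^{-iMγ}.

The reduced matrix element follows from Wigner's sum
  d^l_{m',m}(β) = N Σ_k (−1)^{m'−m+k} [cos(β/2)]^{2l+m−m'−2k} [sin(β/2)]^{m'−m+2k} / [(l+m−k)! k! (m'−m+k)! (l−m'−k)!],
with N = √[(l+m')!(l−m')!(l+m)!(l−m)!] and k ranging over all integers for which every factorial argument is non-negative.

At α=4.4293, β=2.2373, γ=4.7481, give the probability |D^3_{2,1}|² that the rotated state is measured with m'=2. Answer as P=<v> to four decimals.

First d^3_{2,1}(β=2.2373), then the phase factors e^{-i(2)α} and e^{-i(1)γ}:
c=cos(2.2373/2)=0.436897, s=sin(2.2373/2)=0.899511; N=√[120·1·24·2]=75.894664
k∈{0,1} keeps every argument non-negative
  k=0: (−1)^1·75.8947/(24)·0.4369^5·0.8995^1 = -0.045280
  k=1: (−1)^2·75.8947/(12)·0.4369^3·0.8995^3 = +0.383873
d^3_{2,1}(2.2373) = -0.045280 +0.383873 = +0.338594
|D^3_{2,1}|² = |d^3_{2,1}(β)|² = (+0.338594)² = 0.114646 (the z-rotation phases have unit modulus)

P=0.1146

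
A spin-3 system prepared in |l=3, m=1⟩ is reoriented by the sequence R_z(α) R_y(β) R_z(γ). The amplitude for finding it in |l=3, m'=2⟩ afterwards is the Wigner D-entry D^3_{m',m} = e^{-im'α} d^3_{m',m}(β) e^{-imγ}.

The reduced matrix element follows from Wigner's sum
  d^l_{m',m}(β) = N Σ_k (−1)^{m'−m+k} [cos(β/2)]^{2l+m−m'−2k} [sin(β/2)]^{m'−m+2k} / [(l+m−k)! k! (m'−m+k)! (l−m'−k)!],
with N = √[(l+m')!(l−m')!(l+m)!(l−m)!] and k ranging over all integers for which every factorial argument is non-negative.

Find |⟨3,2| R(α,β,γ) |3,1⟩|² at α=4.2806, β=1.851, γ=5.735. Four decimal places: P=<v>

P=0.2528

Split into d^3_{2,1}(β=1.851) × two z-phases.
With c≡cos(β/2)=0.601435 and s≡sin(β/2)=0.798922, N=[120·1·24·2]^{1/2}=75.894664
Admissible k: 0..1 (factorial args all ≥0)
  k=0: (−1)^1·75.8947/(24)·0.6014^5·0.7989^1 = -0.198815
  k=1: (−1)^2·75.8947/(12)·0.6014^3·0.7989^3 = +0.701631
d^3_{2,1}(1.851) = -0.198815 +0.701631 = +0.502817
|D^3_{2,1}|² = |d^3_{2,1}(β)|² = (+0.502817)² = 0.252825 (the z-rotation phases have unit modulus)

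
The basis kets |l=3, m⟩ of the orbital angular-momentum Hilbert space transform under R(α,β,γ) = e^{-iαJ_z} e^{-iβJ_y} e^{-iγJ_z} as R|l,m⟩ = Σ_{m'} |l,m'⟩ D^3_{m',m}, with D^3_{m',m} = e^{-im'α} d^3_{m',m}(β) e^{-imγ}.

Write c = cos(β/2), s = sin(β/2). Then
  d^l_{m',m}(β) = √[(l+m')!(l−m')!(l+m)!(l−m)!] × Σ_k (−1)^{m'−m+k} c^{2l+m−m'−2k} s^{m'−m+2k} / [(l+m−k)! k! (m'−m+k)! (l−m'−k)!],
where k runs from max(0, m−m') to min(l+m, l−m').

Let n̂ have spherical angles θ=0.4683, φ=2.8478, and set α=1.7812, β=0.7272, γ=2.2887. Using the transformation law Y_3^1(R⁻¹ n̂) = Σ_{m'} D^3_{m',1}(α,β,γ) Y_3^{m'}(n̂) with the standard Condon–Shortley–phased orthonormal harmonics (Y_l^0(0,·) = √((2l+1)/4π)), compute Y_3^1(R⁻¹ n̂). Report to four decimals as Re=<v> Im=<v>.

Re=-0.4304 Im=-0.0475

Need the full column D^3_{m',1} for m'=−3..3 at α=1.7812, β=0.7272, γ=2.2887.
cos(β/2)=0.934623, sin(β/2)=0.355641
d^3_{-3,1}: single k=4 term ⇒ +0.054121;  D = -0.053918+0.004686i
d^3_{-2,1}: k∈[3..4] ⇒ +0.232260 -0.016815 = +0.215445;  D = +0.063071+0.206007i
d^3_{-1,1}: k∈[2..4] ⇒ +0.579056 -0.111792 +0.002023 = +0.469287;  D = +0.410139-0.228071i
d^3_{0,1}: k∈[1..3] ⇒ +0.878585 -0.381643 +0.018420 = +0.515363;  D = -0.339009-0.388164i
d^3_{1,1}: k∈[0..2] ⇒ +0.666527 -0.772074 +0.083844 = -0.021704;  D = +0.013005-0.017376i
d^3_{2,1}: k∈[0..1] ⇒ -0.802035 +0.232260 = -0.569775;  D = -0.517409-0.238602i
d^3_{3,1}: single k=0 term ⇒ +0.373779;  D = +0.082183-0.364632i
Y_3^{m'}(θ=0.4683,φ=2.8478) and Σ D·Y over m':
  (-0.0539+0.0047i)·(-0.0244-0.0296i)  (+0.0631+0.2060i)·(+0.1546+0.1030i)  (+0.4101-0.2281i)·(-0.4163-0.1259i)  (-0.3390-0.3882i)·(+0.3268+0.0000i)  (+0.0130-0.0174i)·(+0.4163-0.1259i)  (-0.5174-0.2386i)·(+0.1546-0.1030i)  (+0.0822-0.3646i)·(+0.0244-0.0296i)
Y_3^1(R⁻¹ n̂) = -0.430391-0.047533i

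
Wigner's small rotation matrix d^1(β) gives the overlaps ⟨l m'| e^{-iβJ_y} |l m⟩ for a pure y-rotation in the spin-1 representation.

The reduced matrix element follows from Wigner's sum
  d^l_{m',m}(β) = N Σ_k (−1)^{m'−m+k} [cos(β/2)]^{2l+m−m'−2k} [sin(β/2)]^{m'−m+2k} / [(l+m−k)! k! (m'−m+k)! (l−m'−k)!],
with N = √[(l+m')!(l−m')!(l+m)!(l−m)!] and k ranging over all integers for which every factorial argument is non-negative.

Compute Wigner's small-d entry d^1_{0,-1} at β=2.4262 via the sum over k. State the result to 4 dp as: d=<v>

d^1_{0,-1}(β=2.4262) via Wigner's sum:
With c≡cos(β/2)=0.350117 and s≡sin(β/2)=0.936706, N=[1·1·1·2]^{1/2}=1.414214
Admissible k: 0..0 (factorial args all ≥0)
  k=0: (−1)^1·1.4142/(1)·0.3501^1·0.9367^1 = -0.463801
d^1_{0,-1}(2.4262) = -0.463801

d=-0.4638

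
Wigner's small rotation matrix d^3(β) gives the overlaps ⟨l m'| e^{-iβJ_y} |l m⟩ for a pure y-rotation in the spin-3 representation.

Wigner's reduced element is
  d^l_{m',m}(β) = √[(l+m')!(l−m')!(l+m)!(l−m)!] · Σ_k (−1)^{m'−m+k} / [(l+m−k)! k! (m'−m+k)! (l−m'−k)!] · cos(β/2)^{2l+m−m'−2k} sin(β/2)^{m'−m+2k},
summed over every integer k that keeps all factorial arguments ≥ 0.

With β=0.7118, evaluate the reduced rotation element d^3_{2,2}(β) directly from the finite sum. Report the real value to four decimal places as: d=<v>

d^3_{2,2}(β=0.7118) via Wigner's sum:
c=cos(0.7118/2)=0.937333, s=sin(0.7118/2)=0.348434; N=√[120·1·120·1]=120.000000
k: max(0,(2)−(2))=0 … min(3+(2),3−(2))=1
  k=0: (−1)^0·120.0000/(120)·0.9373^6·0.3484^0 = +0.678210
  k=1: (−1)^1·120.0000/(24)·0.9373^4·0.3484^2 = -0.468584
d^3_{2,2}(0.7118) = +0.678210 -0.468584 = +0.209626

d=0.2096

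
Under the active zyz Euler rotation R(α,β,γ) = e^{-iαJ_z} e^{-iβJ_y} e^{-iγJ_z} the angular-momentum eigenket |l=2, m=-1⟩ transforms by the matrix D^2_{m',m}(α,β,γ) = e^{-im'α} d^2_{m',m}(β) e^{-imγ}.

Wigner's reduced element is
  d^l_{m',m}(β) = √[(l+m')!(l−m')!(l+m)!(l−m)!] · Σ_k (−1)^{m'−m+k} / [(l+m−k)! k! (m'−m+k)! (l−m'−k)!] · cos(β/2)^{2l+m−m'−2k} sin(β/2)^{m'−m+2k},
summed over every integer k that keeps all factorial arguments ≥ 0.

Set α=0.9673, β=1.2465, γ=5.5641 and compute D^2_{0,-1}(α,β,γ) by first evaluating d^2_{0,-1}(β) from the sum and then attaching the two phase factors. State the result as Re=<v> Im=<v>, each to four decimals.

Re=-0.2783 Im=0.2437

First d^2_{0,-1}(β=1.2465), then the phase factors e^{-i(0)α} and e^{-i(-1)γ}:
Half-angle: c=0.811986, s=0.583677. N=√(2·2·1·6)=4.898979
The bounds max(0,m−m')=0 and min(l+m,l−m')=1 give 2 terms
  k=0: (−1)^1·4.8990/(2)·0.8120^3·0.5837^1 = -0.765409
  k=1: (−1)^2·4.8990/(2)·0.8120^1·0.5837^3 = +0.395496
d^2_{0,-1}(1.2465) = -0.765409 +0.395496 = -0.369913
Phases: e^{-i·(0)·0.9673}=+1.000000+0.000000i, e^{-i·(-1)·5.5641}=+0.752409-0.658697i ⇒ D=-0.278326+0.243660i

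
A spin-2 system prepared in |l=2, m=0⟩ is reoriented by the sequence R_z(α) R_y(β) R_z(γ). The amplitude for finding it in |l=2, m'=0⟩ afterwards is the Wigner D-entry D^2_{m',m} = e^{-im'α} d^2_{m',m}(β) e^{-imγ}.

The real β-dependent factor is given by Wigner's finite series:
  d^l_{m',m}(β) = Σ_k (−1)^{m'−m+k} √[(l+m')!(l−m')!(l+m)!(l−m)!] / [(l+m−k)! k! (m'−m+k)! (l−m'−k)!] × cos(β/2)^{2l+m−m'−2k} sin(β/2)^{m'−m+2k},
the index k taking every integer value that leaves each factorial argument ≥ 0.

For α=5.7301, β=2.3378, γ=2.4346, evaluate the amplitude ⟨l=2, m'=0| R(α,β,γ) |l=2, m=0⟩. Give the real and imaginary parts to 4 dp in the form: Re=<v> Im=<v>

Re=0.2224 Im=0.0000

First d^2_{0,0}(β=2.3378), then the phase factors e^{-i(0)α} and e^{-i(0)γ}:
c=cos(2.3378/2)=0.391164, s=sin(2.3378/2)=0.920321; N=√[2·2·2·2]=4.000000
k∈{0,1,2} keeps every argument non-negative
  k=0: (−1)^0·4.0000/(4)·0.3912^4·0.9203^0 = +0.023412
  k=1: (−1)^1·4.0000/(1)·0.3912^2·0.9203^2 = -0.518390
  k=2: (−1)^2·4.0000/(4)·0.3912^0·0.9203^4 = +0.717393
d^2_{0,0}(2.3378) = +0.023412 -0.518390 +0.717393 = +0.222414
Attach z-rotation phases: D = e^{-i(0)(5.7301)}·(+0.222414)·e^{-i(0)(2.4346)} = +0.222414+0.000000i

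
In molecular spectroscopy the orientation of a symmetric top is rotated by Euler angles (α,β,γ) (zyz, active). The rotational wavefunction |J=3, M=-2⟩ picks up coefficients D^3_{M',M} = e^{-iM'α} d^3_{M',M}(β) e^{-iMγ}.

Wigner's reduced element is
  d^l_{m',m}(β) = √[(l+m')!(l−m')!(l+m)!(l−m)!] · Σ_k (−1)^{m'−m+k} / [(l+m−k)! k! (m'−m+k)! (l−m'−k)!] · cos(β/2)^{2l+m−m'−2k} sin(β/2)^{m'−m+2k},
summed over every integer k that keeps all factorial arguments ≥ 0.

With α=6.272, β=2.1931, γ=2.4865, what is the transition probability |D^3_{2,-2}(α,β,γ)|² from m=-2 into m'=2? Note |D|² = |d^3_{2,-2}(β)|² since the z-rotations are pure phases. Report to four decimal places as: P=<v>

First d^3_{2,-2}(β=2.1931), then the phase factors e^{-i(2)α} and e^{-i(-2)γ}:
Half-angle: c=0.456668, s=0.889637. N=√(120·1·1·120)=120.000000
k∈{0,1} keeps every argument non-negative
  k=0: (−1)^4·120.0000/(24)·0.4567^2·0.8896^4 = +0.653165
  k=1: (−1)^5·120.0000/(120)·0.4567^0·0.8896^6 = -0.495767
d^3_{2,-2}(2.1931) = +0.653165 -0.495767 = +0.157398
|D^3_{2,-2}|² = |d^3_{2,-2}(β)|² = (+0.157398)² = 0.024774 (the z-rotation phases have unit modulus)

P=0.0248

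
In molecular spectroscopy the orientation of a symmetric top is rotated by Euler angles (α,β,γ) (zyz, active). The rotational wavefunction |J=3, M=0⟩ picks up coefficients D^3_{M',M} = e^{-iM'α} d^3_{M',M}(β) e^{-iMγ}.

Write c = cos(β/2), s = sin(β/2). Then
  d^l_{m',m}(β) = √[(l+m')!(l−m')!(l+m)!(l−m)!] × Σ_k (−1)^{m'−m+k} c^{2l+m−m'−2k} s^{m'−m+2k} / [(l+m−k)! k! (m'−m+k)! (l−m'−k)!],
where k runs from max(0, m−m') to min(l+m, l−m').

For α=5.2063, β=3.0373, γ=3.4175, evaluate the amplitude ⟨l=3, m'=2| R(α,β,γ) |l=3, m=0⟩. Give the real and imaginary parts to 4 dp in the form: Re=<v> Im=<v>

D^3_{2,0}(5.2063,3.0373,3.4175) = e^{-i·2·5.2063}·d^3_{2,0}(3.0373)·e^{-i·0·3.4175}. Compute d first:
c=cos(3.0373/2)=0.052123, s=sin(3.0373/2)=0.998641; N=√[120·1·6·6]=65.726707
k∈{0,1} keeps every argument non-negative
  k=0: (−1)^2·65.7267/(12)·0.0521^4·0.9986^2 = +0.000040
  k=1: (−1)^3·65.7267/(12)·0.0521^2·0.9986^4 = -0.014800
d^3_{2,0}(3.0373) = +0.000040 -0.014800 = -0.014759
Attach z-rotation phases: D = e^{-i(2)(5.2063)}·(-0.014759)·e^{-i(0)(3.4175)} = +0.008125-0.012322i

Re=0.0081 Im=-0.0123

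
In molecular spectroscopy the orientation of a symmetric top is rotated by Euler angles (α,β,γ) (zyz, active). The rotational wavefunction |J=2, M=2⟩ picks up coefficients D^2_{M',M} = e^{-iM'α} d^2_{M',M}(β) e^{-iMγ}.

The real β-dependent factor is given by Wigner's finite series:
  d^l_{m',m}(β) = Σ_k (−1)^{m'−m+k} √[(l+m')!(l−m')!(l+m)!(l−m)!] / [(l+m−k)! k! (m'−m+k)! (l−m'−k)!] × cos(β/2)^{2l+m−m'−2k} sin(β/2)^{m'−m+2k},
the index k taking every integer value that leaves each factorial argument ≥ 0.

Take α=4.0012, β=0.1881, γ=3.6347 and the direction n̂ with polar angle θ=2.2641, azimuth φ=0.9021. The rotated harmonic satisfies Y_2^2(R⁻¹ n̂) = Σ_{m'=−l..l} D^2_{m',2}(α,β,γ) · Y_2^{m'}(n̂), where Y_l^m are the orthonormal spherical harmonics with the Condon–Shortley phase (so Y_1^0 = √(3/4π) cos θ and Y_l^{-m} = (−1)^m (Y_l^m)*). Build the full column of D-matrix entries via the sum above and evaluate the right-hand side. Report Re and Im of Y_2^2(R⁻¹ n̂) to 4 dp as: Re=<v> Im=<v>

Need the full column D^2_{m',2} for m'=−2..2 at α=4.0012, β=0.1881, γ=3.6347.
cos(β/2)=0.995581, sin(β/2)=0.093911
d^2_{-2,2}: single k=4 term ⇒ +0.000078;  D = +0.000058+0.000052i
d^2_{-1,2}: single k=3 term ⇒ +0.001649;  D = -0.001636+0.000208i
d^2_{0,2}: single k=2 term ⇒ +0.021412;  D = +0.011816-0.017857i
d^2_{1,2}: single k=1 term ⇒ +0.185344;  D = +0.050334+0.178378i
d^2_{2,2}: single k=0 term ⇒ +0.982439;  D = -0.890462-0.415046i
Y_2^{m'}(θ=2.2641,φ=0.9021) and Σ D·Y over m':
  (+0.0001+0.0001i)·(-0.0529-0.2223i)  (-0.0016+0.0002i)·(-0.2354+0.2980i)  (+0.0118-0.0179i)·(+0.0711+0.0000i)  (+0.0503+0.1784i)·(+0.2354+0.2980i)  (-0.8905-0.4150i)·(-0.0529+0.2223i)
Y_2^2(R⁻¹ n̂) = +0.099206-0.120855i

Re=0.0992 Im=-0.1209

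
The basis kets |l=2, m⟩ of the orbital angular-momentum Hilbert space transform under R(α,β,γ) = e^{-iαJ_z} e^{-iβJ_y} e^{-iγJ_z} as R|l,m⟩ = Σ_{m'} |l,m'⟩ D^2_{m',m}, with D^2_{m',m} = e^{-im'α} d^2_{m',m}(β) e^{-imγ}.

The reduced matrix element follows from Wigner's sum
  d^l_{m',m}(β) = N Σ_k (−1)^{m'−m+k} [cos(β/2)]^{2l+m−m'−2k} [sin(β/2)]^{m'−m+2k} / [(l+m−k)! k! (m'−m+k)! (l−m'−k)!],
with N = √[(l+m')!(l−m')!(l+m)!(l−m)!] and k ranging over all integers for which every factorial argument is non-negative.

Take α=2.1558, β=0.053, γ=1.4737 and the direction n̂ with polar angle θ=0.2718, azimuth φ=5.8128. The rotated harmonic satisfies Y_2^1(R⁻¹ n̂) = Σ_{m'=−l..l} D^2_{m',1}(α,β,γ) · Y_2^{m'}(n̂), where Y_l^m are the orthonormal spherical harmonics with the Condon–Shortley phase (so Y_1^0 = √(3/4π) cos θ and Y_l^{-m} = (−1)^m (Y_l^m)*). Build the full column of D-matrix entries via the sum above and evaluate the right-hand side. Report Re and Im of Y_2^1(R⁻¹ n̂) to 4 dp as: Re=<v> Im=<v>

Need the full column D^2_{m',1} for m'=−2..2 at α=2.1558, β=0.053, γ=1.4737.
cos(β/2)=0.999649, sin(β/2)=0.026497
d^2_{-2,1}: single k=3 term ⇒ +0.000037;  D = -0.000035+0.000011i
d^2_{-1,1}: k∈[2..3] ⇒ +0.002105 -0.000000 = +0.002104;  D = +0.001633+0.001327i
d^2_{0,1}: k∈[1..2] ⇒ +0.064836 -0.000046 = +0.064790;  D = +0.006281-0.064485i
d^2_{1,1}: k∈[0..1] ⇒ +0.998596 -0.002105 = +0.996492;  D = -0.880217+0.467134i
d^2_{2,1}: single k=0 term ⇒ -0.052938;  D = -0.046511-0.025282i
Y_2^{m'}(θ=0.2718,φ=5.8128) and Σ D·Y over m':
  (-0.0000+0.0000i)·(+0.0164+0.0225i)  (+0.0016+0.0013i)·(+0.1781+0.0906i)  (+0.0063-0.0645i)·(+0.5626+0.0000i)  (-0.8802+0.4671i)·(-0.1781+0.0906i)  (-0.0465-0.0253i)·(+0.0164-0.0225i)
Y_2^1(R⁻¹ n̂) = +0.116831-0.198159i

Re=0.1168 Im=-0.1982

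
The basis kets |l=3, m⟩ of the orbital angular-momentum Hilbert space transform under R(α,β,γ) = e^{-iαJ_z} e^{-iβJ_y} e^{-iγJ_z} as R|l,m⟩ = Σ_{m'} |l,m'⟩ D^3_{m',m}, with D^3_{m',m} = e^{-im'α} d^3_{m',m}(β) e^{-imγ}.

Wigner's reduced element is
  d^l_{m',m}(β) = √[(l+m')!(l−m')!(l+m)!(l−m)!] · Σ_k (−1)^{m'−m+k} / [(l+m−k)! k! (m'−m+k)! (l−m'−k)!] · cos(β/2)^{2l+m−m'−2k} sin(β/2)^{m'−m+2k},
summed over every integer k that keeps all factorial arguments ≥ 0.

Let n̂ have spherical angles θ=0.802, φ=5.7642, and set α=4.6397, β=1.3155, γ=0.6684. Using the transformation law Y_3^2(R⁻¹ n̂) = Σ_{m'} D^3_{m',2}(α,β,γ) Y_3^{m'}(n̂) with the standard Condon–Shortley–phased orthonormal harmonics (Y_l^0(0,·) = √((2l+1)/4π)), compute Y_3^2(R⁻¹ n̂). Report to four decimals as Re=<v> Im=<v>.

Re=-0.3721 Im=-0.0552

Need the full column D^3_{m',2} for m'=−3..3 at α=4.6397, β=1.3155, γ=0.6684.
cos(β/2)=0.791370, sin(β/2)=0.611338
d^3_{-3,2}: single k=5 term ⇒ +0.165524;  D = +0.165503+0.002637i
d^3_{-2,2}: k∈[4..5] ⇒ +0.437375 -0.052202 = +0.385173;  D = -0.034089+0.383661i
d^3_{-1,2}: k∈[3..4] ⇒ +0.716163 -0.213691 = +0.502473;  D = -0.495950-0.080701i
d^3_{0,2}: k∈[2..3] ⇒ +0.802862 -0.479120 = +0.323742;  D = +0.075065-0.314919i
d^3_{1,2}: k∈[1..2] ⇒ +0.600038 -0.716163 = -0.116126;  D = -0.110707-0.035058i
d^3_{2,2}: k∈[0..1] ⇒ +0.245627 -0.732909 = -0.487282;  D = +0.180460-0.452635i
d^3_{3,2}: single k=0 term ⇒ -0.464787;  D = +0.418098+0.203029i
Y_3^{m'}(θ=0.802,φ=5.7642) and Σ D·Y over m':
  (+0.1655+0.0026i)·(+0.0021+0.1549i)  (-0.0341+0.3837i)·(+0.1865+0.3162i)  (-0.4959-0.0807i)·(+0.2858+0.1633i)  (+0.0751-0.3149i)·(-0.1513+0.0000i)  (-0.1107-0.0351i)·(-0.2858+0.1633i)  (+0.1805-0.4526i)·(+0.1865-0.3162i)  (+0.4181+0.2030i)·(-0.0021+0.1549i)
Y_3^2(R⁻¹ n̂) = -0.372094-0.055178i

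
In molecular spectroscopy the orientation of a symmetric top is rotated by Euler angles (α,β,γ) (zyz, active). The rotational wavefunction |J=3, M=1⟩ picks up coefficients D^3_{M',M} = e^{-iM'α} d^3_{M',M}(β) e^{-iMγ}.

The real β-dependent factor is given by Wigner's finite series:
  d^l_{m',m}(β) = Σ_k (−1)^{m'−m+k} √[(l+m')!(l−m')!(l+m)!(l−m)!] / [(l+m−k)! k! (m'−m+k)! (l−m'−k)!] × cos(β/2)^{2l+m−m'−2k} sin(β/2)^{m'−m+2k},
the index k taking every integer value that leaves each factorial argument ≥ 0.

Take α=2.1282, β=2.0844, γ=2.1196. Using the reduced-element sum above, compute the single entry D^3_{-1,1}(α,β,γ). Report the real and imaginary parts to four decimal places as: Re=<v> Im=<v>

D^3_{-1,1}(2.1282,2.0844,2.1196) = e^{-i·-1·2.1282}·d^3_{-1,1}(2.0844)·e^{-i·1·2.1196}. Compute d first:
Half-angle: c=0.504322, s=0.863516. N=√(2·24·24·2)=48.000000
k: max(0,(1)−(-1))=2 … min(3+(1),3−(-1))=4
  k=2: (−1)^0·48.0000/(8)·0.5043^4·0.8635^2 = +0.289416
  k=3: (−1)^1·48.0000/(6)·0.5043^2·0.8635^4 = -1.131323
  k=4: (−1)^2·48.0000/(48)·0.5043^0·0.8635^6 = +0.414593
d^3_{-1,1}(2.0844) = +0.289416 -1.131323 +0.414593 = -0.427314
Attach z-rotation phases: D = e^{-i(-1)(2.1282)}·(-0.427314)·e^{-i(1)(2.1196)} = -0.427298-0.003675i

Re=-0.4273 Im=-0.0037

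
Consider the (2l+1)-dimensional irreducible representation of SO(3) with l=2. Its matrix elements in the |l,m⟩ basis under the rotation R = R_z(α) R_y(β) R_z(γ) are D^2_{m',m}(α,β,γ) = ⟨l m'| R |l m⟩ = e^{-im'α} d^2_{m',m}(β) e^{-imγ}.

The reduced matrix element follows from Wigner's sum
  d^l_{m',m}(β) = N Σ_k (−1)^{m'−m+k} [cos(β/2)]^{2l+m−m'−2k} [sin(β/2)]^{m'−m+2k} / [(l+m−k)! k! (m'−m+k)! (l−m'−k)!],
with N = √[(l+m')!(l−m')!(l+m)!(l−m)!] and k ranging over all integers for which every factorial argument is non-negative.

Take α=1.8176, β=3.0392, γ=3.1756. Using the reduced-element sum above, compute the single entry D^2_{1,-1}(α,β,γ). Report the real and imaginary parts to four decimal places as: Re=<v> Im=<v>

Re=-0.2084 Im=-0.9647

D^2_{1,-1}(1.8176,3.0392,3.1756) = e^{-i·1·1.8176}·d^2_{1,-1}(3.0392)·e^{-i·-1·3.1756}. Compute d first:
Half-angle: c=0.051174, s=0.998690. N=√(6·1·1·6)=6.000000
The bounds max(0,m−m')=0 and min(l+m,l−m')=1 give 2 terms
  k=0: (−1)^2·6.0000/(2)·0.0512^2·0.9987^2 = +0.007836
  k=1: (−1)^3·6.0000/(6)·0.0512^0·0.9987^4 = -0.994769
d^2_{1,-1}(3.0392) = +0.007836 -0.994769 = -0.986934
Phases: e^{-i·(1)·1.8176}=-0.244306-0.969698i, e^{-i·(-1)·3.1756}=-0.999422-0.034001i ⇒ D=-0.208434-0.964672i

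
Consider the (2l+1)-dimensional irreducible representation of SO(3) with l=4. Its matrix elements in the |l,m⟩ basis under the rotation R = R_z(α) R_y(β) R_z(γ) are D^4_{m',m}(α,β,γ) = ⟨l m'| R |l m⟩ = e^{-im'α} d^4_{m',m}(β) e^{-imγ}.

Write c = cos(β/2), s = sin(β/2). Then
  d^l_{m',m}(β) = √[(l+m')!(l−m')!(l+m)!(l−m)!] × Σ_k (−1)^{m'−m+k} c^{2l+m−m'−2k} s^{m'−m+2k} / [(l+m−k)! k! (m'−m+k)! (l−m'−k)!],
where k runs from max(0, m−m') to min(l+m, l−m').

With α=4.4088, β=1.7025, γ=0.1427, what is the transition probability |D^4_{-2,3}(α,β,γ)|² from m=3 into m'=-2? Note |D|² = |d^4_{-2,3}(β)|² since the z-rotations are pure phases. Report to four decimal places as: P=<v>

P=0.1915

First d^4_{-2,3}(β=1.7025), then the phase factors e^{-i(-2)α} and e^{-i(3)γ}:
With c≡cos(β/2)=0.659044 and s≡sin(β/2)=0.752105, N=[2·720·5040·1]^{1/2}=2693.993318
The bounds max(0,m−m')=5 and min(l+m,l−m')=6 give 2 terms
  k=5: (−1)^0·2693.9933/(240)·0.6590^3·0.7521^5 = +0.773249
  k=6: (−1)^1·2693.9933/(720)·0.6590^1·0.7521^7 = -0.335681
d^4_{-2,3}(1.7025) = +0.773249 -0.335681 = +0.437568
|D^4_{-2,3}|² = |d^4_{-2,3}(β)|² = (+0.437568)² = 0.191466 (the z-rotation phases have unit modulus)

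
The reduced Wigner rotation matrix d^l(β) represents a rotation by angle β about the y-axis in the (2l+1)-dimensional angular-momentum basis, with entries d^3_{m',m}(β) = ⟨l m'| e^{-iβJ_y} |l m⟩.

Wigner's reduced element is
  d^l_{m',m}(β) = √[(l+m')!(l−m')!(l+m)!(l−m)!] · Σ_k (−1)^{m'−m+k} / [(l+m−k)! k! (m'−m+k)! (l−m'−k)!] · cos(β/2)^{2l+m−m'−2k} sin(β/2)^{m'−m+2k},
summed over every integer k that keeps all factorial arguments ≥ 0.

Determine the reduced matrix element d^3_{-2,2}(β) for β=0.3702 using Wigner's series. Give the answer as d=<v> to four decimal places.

d=0.0055

d^3_{-2,2}(β=0.3702) via Wigner's sum:
With c≡cos(β/2)=0.982918 and s≡sin(β/2)=0.184045, N=[1·120·120·1]^{1/2}=120.000000
The bounds max(0,m−m')=4 and min(l+m,l−m')=5 give 2 terms
  k=4: (−1)^0·120.0000/(24)·0.9829^2·0.1840^4 = +0.005542
  k=5: (−1)^1·120.0000/(120)·0.9829^0·0.1840^6 = -0.000039
d^3_{-2,2}(0.3702) = +0.005542 -0.000039 = +0.005504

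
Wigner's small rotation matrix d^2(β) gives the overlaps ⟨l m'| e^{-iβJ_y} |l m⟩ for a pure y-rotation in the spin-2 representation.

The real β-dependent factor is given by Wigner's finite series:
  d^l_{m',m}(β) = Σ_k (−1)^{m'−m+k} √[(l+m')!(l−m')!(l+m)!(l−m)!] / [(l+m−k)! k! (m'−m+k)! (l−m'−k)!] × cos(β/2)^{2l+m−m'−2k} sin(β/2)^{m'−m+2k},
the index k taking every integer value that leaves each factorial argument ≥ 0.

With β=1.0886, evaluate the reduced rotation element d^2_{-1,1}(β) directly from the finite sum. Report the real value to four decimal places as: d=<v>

d=0.5168

d^2_{-1,1}(β=1.0886) via Wigner's sum:
With c≡cos(β/2)=0.855490 and s≡sin(β/2)=0.517819, N=[1·6·6·1]^{1/2}=6.000000
k: max(0,(1)−(-1))=2 … min(2+(1),2−(-1))=3
  k=2: (−1)^0·6.0000/(2)·0.8555^2·0.5178^2 = +0.588719
  k=3: (−1)^1·6.0000/(6)·0.8555^0·0.5178^4 = -0.071897
d^2_{-1,1}(1.0886) = +0.588719 -0.071897 = +0.516821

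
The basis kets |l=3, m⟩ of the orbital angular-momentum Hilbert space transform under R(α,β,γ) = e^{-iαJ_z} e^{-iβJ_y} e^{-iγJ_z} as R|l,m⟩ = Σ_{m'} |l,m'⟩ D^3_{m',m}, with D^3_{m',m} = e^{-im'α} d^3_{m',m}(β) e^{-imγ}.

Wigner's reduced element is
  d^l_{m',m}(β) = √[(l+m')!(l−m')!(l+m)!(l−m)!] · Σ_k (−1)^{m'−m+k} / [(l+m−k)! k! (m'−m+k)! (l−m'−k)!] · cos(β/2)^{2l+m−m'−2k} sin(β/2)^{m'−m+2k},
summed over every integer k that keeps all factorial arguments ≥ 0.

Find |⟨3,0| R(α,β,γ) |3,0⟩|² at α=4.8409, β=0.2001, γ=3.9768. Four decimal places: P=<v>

First d^3_{0,0}(β=0.2001), then the phase factors e^{-i(0)α} and e^{-i(0)γ}:
c=cos(0.2001/2)=0.994999, s=sin(0.2001/2)=0.099883; N=√[6·6·6·6]=36.000000
The bounds max(0,m−m')=0 and min(l+m,l−m')=3 give 4 terms
  k=0: (−1)^0·36.0000/(36)·0.9950^6·0.0999^0 = +0.970368
  k=1: (−1)^1·36.0000/(4)·0.9950^4·0.0999^2 = -0.088007
  k=2: (−1)^2·36.0000/(4)·0.9950^2·0.0999^4 = +0.000887
  k=3: (−1)^3·36.0000/(36)·0.9950^0·0.0999^6 = -0.000001
d^3_{0,0}(0.2001) = +0.970368 -0.088007 +0.000887 -0.000001 = +0.883246
|D^3_{0,0}|² = |d^3_{0,0}(β)|² = (+0.883246)² = 0.780124 (the z-rotation phases have unit modulus)

P=0.7801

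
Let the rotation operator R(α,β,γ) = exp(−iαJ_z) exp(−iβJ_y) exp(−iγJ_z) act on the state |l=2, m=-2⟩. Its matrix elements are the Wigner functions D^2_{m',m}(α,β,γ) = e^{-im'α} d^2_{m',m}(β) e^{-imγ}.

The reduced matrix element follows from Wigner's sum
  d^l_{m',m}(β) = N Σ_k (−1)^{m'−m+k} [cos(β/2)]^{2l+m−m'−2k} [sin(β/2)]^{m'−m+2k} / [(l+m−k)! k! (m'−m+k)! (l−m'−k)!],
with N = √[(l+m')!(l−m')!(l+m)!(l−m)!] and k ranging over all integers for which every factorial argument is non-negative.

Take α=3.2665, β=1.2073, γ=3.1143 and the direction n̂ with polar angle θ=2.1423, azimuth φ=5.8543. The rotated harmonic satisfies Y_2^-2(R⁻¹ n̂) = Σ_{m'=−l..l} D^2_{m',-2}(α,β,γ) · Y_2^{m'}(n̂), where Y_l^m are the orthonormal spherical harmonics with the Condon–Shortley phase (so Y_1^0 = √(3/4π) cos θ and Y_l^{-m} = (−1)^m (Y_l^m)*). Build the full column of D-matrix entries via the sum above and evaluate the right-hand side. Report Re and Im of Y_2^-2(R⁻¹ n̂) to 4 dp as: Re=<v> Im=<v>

Re=-0.0558 Im=-0.0829

Need the full column D^2_{m',-2} for m'=−2..2 at α=3.2665, β=1.2073, γ=3.1143.
cos(β/2)=0.823269, sin(β/2)=0.567651
d^2_{-2,-2}: single k=0 term ⇒ +0.459375;  D = +0.450648+0.089115i
d^2_{-1,-2}: single k=0 term ⇒ -0.633486;  D = +0.631920+0.044511i
d^2_{0,-2}: single k=0 term ⇒ +0.534961;  D = +0.534165-0.029187i
d^2_{1,-2}: single k=0 term ⇒ -0.301173;  D = +0.296335-0.053769i
d^2_{2,-2}: single k=0 term ⇒ +0.103831;  D = +0.099057-0.031120i
Y_2^{m'}(θ=2.1423,φ=5.8543) and Σ D·Y over m':
  (+0.4506+0.0891i)·(+0.1787+0.2067i)  (+0.6319+0.0445i)·(-0.3196-0.1462i)  (+0.5342-0.0292i)·(-0.0386+0.0000i)  (+0.2963-0.0538i)·(+0.3196-0.1462i)  (+0.0991-0.0311i)·(+0.1787-0.2067i)
Y_2^-2(R⁻¹ n̂) = -0.055813-0.082924i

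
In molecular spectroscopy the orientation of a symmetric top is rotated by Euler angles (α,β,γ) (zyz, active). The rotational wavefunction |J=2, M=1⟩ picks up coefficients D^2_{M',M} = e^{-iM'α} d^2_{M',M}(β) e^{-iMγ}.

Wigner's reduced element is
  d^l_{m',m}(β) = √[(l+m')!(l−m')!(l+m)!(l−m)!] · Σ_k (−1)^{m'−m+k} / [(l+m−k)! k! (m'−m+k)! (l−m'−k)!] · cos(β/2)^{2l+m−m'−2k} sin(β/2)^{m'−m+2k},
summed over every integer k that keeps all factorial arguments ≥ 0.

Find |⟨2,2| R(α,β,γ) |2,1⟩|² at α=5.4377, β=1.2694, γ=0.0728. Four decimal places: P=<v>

Split into d^2_{2,1}(β=1.2694) × two z-phases.
c=cos(1.2694/2)=0.805250, s=sin(1.2694/2)=0.592936; N=√[24·1·6·1]=12.000000
Admissible k: 0..0 (factorial args all ≥0)
  k=0: (−1)^1·12.0000/(6)·0.8052^3·0.5929^1 = -0.619198
d^2_{2,1}(1.2694) = -0.619198
|D^2_{2,1}|² = |d^2_{2,1}(β)|² = (-0.619198)² = 0.383406 (the z-rotation phases have unit modulus)

P=0.3834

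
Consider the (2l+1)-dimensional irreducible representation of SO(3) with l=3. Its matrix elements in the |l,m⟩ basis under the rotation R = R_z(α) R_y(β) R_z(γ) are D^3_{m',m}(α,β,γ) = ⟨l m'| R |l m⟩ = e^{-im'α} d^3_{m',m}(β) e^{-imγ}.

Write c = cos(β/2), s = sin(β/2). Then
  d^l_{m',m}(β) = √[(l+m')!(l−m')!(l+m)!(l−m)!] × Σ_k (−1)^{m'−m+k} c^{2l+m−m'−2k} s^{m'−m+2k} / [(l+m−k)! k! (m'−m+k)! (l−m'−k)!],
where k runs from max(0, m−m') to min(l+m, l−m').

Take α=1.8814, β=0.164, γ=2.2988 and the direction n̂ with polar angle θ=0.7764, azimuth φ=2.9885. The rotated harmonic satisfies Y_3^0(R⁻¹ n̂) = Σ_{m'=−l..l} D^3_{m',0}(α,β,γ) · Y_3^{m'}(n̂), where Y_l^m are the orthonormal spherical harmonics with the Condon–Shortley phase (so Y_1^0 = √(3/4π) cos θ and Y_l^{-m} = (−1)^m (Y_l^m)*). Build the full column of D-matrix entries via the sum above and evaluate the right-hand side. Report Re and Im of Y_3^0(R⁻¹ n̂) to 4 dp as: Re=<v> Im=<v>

Need the full column D^3_{m',0} for m'=−3..3 at α=1.8814, β=0.164, γ=2.2988.
cos(β/2)=0.996640, sin(β/2)=0.081908
d^3_{-3,0}: single k=3 term ⇒ +0.002433;  D = +0.001953-0.001451i
d^3_{-2,0}: k∈[2..3] ⇒ +0.036255 -0.000245 = +0.036010;  D = -0.029283-0.020959i
d^3_{-1,0}: k∈[1..3] ⇒ +0.279003 -0.005653 +0.000013 = +0.273362;  D = -0.083549+0.260282i
d^3_{0,0}: k∈[0..3] ⇒ +0.980008 -0.059573 +0.000402 -0.000000 = +0.920837;  D = +0.920837+0.000000i
d^3_{1,0}: k∈[0..2] ⇒ -0.279003 +0.005653 -0.000013 = -0.273362;  D = +0.083549+0.260282i
d^3_{2,0}: k∈[0..1] ⇒ +0.036255 -0.000245 = +0.036010;  D = -0.029283+0.020959i
d^3_{3,0}: single k=0 term ⇒ -0.002433;  D = -0.001953-0.001451i
Y_3^{m'}(θ=0.7764,φ=2.9885) and Σ D·Y over m':
  (+0.0020-0.0015i)·(-0.1287-0.0636i)  (-0.0293-0.0210i)·(+0.3414+0.1079i)  (-0.0835+0.2603i)·(-0.3458-0.0534i)  (+0.9208+0.0000i)·(-0.1211+0.0000i)  (+0.0835+0.2603i)·(+0.3458-0.0534i)  (-0.0293+0.0210i)·(+0.3414-0.1079i)  (-0.0020-0.0015i)·(+0.1287-0.0636i)
Y_3^0(R⁻¹ n̂) = -0.042154+0.000000i

Re=-0.0422 Im=0.0000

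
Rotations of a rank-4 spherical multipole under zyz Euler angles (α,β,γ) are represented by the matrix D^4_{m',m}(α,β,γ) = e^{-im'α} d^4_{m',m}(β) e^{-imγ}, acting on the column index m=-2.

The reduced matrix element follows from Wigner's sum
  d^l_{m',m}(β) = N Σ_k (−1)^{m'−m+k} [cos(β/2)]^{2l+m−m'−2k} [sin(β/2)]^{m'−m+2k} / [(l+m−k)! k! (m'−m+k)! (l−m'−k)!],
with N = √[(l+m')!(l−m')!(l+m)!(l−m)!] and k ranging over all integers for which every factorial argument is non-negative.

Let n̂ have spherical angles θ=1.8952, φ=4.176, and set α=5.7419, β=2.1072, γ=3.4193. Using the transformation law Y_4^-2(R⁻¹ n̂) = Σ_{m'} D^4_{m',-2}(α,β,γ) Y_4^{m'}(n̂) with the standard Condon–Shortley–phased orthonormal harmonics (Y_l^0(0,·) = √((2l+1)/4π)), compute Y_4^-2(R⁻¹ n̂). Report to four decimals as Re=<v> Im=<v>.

Need the full column D^4_{m',-2} for m'=−4..4 at α=5.7419, β=2.1072, γ=3.4193.
cos(β/2)=0.494445, sin(β/2)=0.869209
d^4_{-4,-2}: single k=2 term ⇒ +0.058417;  D = -0.002274-0.058372i
d^4_{-3,-2}: k∈[1..2] ⇒ +0.023497 -0.217845 = -0.194348;  D = -0.093577+0.170337i
d^4_{-2,-2}: k∈[0..2] ⇒ +0.003572 -0.132476 +0.511753 = +0.382849;  D = +0.330874-0.192603i
d^4_{-1,-2}: k∈[0..2] ⇒ -0.026643 +0.411689 -0.848184 = -0.463138;  D = -0.463092-0.006544i
d^4_{0,-2}: k∈[0..2] ⇒ +0.104732 -0.863096 +1.000236 = +0.241872;  D = +0.205514+0.127538i
d^4_{1,-2}: k∈[0..2] ⇒ -0.274459 +1.272276 -0.786363 = +0.211453;  D = +0.096536+0.188131i
d^4_{2,-2}: k∈[0..2] ⇒ +0.511753 -1.265209 +0.325832 = -0.427625;  D = +0.028710-0.426660i
d^4_{3,-2}: k∈[0..1] ⇒ -0.673225 +0.693507 = +0.020282;  D = -0.011594+0.016642i
d^4_{4,-2}: single k=0 term ⇒ +0.557905;  D = -0.509181+0.228019i
Y_4^{m'}(θ=1.8952,φ=4.176) and Σ D·Y over m':
  (-0.0023-0.0584i)·(-0.1942+0.2998i)  (-0.0936+0.1703i)·(-0.3395-0.0130i)  (+0.3309-0.1926i)·(+0.0415+0.0763i)  (-0.4631-0.0065i)·(-0.1672+0.2812i)  (+0.2055+0.1275i)·(+0.0331+0.0000i)  (+0.0965+0.1881i)·(+0.1672+0.2812i)  (+0.0287-0.4267i)·(+0.0415-0.0763i)  (-0.0116+0.0166i)·(+0.3395-0.0130i)  (-0.5092+0.2280i)·(-0.1942-0.2998i)
Y_4^-2(R⁻¹ n̂) = +0.261807-0.000717i

Re=0.2618 Im=-0.0007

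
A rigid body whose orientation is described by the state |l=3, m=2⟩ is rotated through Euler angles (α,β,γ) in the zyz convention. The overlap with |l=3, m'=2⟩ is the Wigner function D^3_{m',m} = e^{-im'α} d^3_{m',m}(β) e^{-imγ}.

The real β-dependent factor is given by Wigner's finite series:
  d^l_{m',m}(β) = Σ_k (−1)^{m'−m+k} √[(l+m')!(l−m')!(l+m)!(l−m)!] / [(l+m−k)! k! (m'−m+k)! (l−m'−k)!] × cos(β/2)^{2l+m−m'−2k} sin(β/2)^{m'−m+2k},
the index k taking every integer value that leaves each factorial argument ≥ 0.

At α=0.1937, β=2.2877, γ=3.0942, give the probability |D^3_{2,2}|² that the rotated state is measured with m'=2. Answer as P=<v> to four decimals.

First d^3_{2,2}(β=2.2877), then the phase factors e^{-i(2)α} and e^{-i(2)γ}:
Half-angle: c=0.414093, s=0.910234. N=√(120·1·120·1)=120.000000
k: max(0,(2)−(2))=0 … min(3+(2),3−(2))=1
  k=0: (−1)^0·120.0000/(120)·0.4141^6·0.9102^0 = +0.005042
  k=1: (−1)^1·120.0000/(24)·0.4141^4·0.9102^2 = -0.121806
d^3_{2,2}(2.2877) = +0.005042 -0.121806 = -0.116764
|D^3_{2,2}|² = |d^3_{2,2}(β)|² = (-0.116764)² = 0.013634 (the z-rotation phases have unit modulus)

P=0.0136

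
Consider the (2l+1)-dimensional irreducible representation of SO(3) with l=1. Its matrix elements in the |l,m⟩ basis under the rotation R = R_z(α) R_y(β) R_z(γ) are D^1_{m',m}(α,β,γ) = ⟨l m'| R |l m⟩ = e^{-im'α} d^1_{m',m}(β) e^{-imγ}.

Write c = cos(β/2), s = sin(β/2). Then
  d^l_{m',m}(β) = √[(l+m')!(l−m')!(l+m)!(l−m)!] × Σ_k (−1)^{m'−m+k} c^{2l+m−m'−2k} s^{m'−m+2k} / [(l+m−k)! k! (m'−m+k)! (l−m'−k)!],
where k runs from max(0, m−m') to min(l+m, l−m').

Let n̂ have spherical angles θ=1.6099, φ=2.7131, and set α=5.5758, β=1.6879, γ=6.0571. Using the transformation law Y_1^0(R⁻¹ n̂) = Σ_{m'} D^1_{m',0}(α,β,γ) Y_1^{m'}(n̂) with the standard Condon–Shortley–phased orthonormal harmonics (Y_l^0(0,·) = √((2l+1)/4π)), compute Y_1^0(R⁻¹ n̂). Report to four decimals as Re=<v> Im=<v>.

Need the full column D^1_{m',0} for m'=−1..1 at α=5.5758, β=1.6879, γ=6.0571.
cos(β/2)=0.664516, sin(β/2)=0.747274
d^1_{-1,0}: single k=1 term ⇒ +0.702264;  D = +0.533765-0.456365i
d^1_{0,0}: k∈[0..1] ⇒ +0.441582 -0.558418 = -0.116836;  D = -0.116836+0.000000i
d^1_{1,0}: single k=0 term ⇒ -0.702264;  D = -0.533765-0.456365i
Y_1^{m'}(θ=1.6099,φ=2.7131) and Σ D·Y over m':
  (+0.5338-0.4564i)·(-0.3140-0.1434i)  (-0.1168+0.0000i)·(-0.0191+0.0000i)  (-0.5338-0.4564i)·(+0.3140-0.1434i)
Y_1^0(R⁻¹ n̂) = -0.463918+0.000000i

Re=-0.4639 Im=0.0000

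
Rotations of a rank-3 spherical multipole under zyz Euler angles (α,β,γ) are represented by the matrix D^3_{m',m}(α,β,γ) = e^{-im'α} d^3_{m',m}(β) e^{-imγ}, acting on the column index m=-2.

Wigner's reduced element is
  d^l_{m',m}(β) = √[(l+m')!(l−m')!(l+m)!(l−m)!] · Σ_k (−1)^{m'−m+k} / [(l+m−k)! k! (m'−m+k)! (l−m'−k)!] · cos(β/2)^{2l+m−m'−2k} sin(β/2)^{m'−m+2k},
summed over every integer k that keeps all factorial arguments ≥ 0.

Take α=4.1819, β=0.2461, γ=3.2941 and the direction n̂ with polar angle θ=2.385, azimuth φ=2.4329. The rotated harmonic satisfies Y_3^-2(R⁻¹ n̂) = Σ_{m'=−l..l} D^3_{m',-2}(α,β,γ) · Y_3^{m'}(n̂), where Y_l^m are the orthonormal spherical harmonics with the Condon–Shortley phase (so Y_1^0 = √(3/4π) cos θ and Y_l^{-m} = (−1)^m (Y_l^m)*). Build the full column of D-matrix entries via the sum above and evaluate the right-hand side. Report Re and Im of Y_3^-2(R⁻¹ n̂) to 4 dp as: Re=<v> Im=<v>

Re=0.3425 Im=0.0449

Need the full column D^3_{m',-2} for m'=−3..3 at α=4.1819, β=0.2461, γ=3.2941.
cos(β/2)=0.992439, sin(β/2)=0.122740
d^3_{-3,-2}: single k=1 term ⇒ +0.289454;  D = +0.277831+0.081200i
d^3_{-2,-2}: k∈[0..1] ⇒ +0.955482 -0.073073 = +0.882410;  D = -0.642051+0.605324i
d^3_{-1,-2}: k∈[0..1] ⇒ -0.373684 +0.011431 = -0.362252;  D = +0.080988+0.353083i
d^3_{0,-2}: k∈[0..1] ⇒ +0.080047 -0.001224 = +0.078823;  D = +0.075185+0.023671i
d^3_{1,-2}: k∈[0..1] ⇒ -0.011431 +0.000087 = -0.011344;  D = +0.008413-0.007610i
d^3_{2,-2}: k∈[0..1] ⇒ +0.001118 -0.000003 = +0.001114;  D = -0.000227-0.001091i
d^3_{3,-2}: single k=0 term ⇒ -0.000068;  D = -0.000064-0.000022i
Y_3^{m'}(θ=2.385,φ=2.4329) and Σ D·Y over m':
  (+0.2778+0.0812i)·(+0.0711-0.1147i)  (-0.6421+0.6053i)·(-0.0535-0.3461i)  (+0.0810+0.3531i)·(-0.2769-0.2374i)  (+0.0752+0.0237i)·(+0.0966+0.0000i)  (+0.0084-0.0076i)·(+0.2769-0.2374i)  (-0.0002-0.0011i)·(-0.0535+0.3461i)  (-0.0001-0.0000i)·(-0.0711-0.1147i)
Y_3^-2(R⁻¹ n̂) = +0.342488+0.044905i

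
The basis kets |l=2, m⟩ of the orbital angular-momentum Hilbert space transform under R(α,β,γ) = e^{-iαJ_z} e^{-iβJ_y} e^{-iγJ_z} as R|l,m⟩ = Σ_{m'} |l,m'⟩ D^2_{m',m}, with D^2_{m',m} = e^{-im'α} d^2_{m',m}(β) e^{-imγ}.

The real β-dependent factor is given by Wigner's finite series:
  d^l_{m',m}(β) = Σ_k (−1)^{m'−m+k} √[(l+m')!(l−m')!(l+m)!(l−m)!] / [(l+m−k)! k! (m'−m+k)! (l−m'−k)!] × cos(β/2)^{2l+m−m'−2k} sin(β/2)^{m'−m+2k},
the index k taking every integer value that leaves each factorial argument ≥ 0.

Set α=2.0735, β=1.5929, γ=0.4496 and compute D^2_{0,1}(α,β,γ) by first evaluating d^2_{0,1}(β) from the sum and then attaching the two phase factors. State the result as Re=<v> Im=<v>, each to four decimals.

Re=-0.0244 Im=0.0118

First d^2_{0,1}(β=1.5929), then the phase factors e^{-i(0)α} and e^{-i(1)γ}:
Half-angle: c=0.699249, s=0.714878. N=√(2·2·6·1)=4.898979
The bounds max(0,m−m')=1 and min(l+m,l−m')=2 give 2 terms
  k=1: (−1)^0·4.8990/(2)·0.6992^3·0.7149^1 = +0.598692
  k=2: (−1)^1·4.8990/(2)·0.6992^1·0.7149^3 = -0.625754
d^2_{0,1}(1.5929) = +0.598692 -0.625754 = -0.027063
Attach z-rotation phases: D = e^{-i(0)(2.0735)}·(-0.027063)·e^{-i(1)(0.4496)} = -0.024373+0.011762i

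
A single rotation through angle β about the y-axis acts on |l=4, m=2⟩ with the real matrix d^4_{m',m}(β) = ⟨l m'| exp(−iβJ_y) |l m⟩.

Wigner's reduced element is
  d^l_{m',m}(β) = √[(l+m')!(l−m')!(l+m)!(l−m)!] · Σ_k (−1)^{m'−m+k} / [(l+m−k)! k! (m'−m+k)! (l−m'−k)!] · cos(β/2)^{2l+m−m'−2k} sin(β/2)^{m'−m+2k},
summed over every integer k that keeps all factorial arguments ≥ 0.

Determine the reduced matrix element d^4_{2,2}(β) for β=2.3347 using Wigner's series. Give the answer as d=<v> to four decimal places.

d^4_{2,2}(β=2.3347) via Wigner's sum:
Half-angle: c=0.392590, s=0.919713. N=√(720·2·720·2)=1440.000000
Admissible k: 0..2 (factorial args all ≥0)
  k=0: (−1)^0·1440.0000/(1440)·0.3926^8·0.9197^0 = +0.000564
  k=1: (−1)^1·1440.0000/(120)·0.3926^6·0.9197^2 = -0.037164
  k=2: (−1)^2·1440.0000/(96)·0.3926^4·0.9197^4 = +0.254953
d^4_{2,2}(2.3347) = +0.000564 -0.037164 +0.254953 = +0.218353

d=0.2184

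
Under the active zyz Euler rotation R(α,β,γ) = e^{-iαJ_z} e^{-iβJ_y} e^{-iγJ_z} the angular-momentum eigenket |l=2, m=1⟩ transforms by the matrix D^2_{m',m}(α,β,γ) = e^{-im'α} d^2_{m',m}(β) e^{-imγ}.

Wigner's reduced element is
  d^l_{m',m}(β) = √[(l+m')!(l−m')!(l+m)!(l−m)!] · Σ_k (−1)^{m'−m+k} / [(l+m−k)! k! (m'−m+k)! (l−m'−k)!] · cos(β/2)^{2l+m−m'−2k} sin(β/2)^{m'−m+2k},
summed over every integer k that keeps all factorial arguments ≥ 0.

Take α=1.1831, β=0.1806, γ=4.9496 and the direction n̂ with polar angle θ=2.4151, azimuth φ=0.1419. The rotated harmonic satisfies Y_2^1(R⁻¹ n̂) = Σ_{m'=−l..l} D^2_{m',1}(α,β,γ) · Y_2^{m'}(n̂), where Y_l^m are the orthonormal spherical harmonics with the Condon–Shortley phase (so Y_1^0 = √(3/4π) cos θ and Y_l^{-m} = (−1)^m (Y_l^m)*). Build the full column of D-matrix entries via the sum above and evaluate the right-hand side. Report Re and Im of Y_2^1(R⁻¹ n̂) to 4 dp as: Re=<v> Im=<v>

Re=0.3475 Im=0.1651

Need the full column D^2_{m',1} for m'=−2..2 at α=1.1831, β=0.1806, γ=4.9496.
cos(β/2)=0.995926, sin(β/2)=0.090177
d^2_{-2,1}: single k=3 term ⇒ +0.001461;  D = -0.001239-0.000774i
d^2_{-1,1}: k∈[2..3] ⇒ +0.024197 -0.000066 = +0.024131;  D = -0.019571+0.014117i
d^2_{0,1}: k∈[1..2] ⇒ +0.218200 -0.001789 = +0.216411;  D = +0.050855+0.210351i
d^2_{1,1}: k∈[0..1] ⇒ +0.983802 -0.024197 = +0.959605;  D = +0.948760+0.143862i
d^2_{2,1}: single k=0 term ⇒ -0.178159;  D = -0.091320+0.152975i
Y_2^{m'}(θ=2.4151,φ=0.1419) and Σ D·Y over m':
  (-0.0012-0.0008i)·(+0.1636-0.0477i)  (-0.0196+0.0141i)·(-0.3797+0.0542i)  (+0.0509+0.2104i)·(+0.2133+0.0000i)  (+0.9488+0.1439i)·(+0.3797+0.0542i)  (-0.0913+0.1530i)·(+0.1636+0.0477i)
Y_2^1(R⁻¹ n̂) = +0.347510+0.165150i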